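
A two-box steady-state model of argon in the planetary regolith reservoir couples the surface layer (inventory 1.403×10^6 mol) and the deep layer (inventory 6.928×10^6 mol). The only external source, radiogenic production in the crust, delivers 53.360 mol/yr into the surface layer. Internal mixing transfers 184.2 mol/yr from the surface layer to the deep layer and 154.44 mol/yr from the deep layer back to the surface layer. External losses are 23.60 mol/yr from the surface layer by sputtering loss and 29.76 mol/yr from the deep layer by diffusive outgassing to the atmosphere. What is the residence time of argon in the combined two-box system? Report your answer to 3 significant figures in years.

156000 yr

Treat the two boxes together as one reservoir: the mixing fluxes between them are internal recycling, so τ = ΣM / Σ(external losses).
M_total = 1.403×10^6 + 6.928×10^6 = 8.3310×10^6 mol.
ΣF_external_out = 23.60 + 29.76 = 53.360 mol/yr.
τ = M_total / ΣF_ext = 8.3310×10^6 / 53.360 = 156100 yr.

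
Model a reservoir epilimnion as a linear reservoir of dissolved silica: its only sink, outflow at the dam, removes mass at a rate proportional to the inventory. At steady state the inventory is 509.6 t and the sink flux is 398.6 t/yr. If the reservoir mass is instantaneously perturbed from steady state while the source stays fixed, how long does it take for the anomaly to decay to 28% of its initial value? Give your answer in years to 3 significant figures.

1.63 yr

For a linear reservoir the anomaly decays as exp(−t/τ) with τ = M/F = 509.6/398.6 = 1.278 yr.
exp(−t/τ) = 0.28 ⇒ t = −τ ln(0.28) = 1.278 × 1.273 = 1.627 yr.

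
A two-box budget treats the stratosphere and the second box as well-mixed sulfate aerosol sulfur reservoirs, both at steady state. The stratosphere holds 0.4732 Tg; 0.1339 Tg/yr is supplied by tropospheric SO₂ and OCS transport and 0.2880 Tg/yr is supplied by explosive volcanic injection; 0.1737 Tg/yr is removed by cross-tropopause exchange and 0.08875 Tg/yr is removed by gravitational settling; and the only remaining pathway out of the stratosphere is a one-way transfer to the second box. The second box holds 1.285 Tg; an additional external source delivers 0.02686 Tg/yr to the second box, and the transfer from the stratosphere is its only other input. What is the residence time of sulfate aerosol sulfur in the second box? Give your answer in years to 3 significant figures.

6.90 yr

Balance the stratosphere: ΣF_in = 0.1339 + 0.2880 = 0.42190 Tg/yr.
Transfer to the second box = ΣF_in − (0.1737 + 0.08875) = 0.15945 Tg/yr.
Total input to the second box = 0.15945 + 0.02686 = 0.18631 Tg/yr; at steady state this equals its total output.
τ = M / F = 1.285 / 0.18631 = 6.897 yr.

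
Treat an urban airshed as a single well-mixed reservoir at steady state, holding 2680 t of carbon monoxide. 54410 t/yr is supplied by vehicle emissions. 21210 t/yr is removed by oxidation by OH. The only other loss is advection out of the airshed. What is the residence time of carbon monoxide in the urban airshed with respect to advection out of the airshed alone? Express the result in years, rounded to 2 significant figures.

At steady state ΣF_in = ΣF_out.
ΣF_in = 54410 t/yr.
Advection out of the airshed flux = ΣF_in − (21210) = 54410 − 21210 = 33200 t/yr.
τ = M / F = 2680 / 33200 = 0.08072 yr.

0.081 yr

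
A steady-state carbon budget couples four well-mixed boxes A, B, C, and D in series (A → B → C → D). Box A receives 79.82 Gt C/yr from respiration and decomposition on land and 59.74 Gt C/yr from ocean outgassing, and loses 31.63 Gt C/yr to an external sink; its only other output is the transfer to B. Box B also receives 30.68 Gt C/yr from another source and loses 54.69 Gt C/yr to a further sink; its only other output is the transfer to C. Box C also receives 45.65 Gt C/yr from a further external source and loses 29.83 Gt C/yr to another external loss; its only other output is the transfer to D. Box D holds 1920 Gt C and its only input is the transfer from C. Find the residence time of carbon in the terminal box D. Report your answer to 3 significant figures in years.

Box A: F(A→B) = (79.82 + 59.74) − 31.63 = 107.93 Gt C/yr.
Box B: F(B→C) = (107.93 + 30.68) − 54.69 = 83.920 Gt C/yr.
Box C: F(C→D) = (83.920 + 45.65) − 29.83 = 99.740 Gt C/yr.
Box D throughput = its input = 99.740 Gt C/yr; τ = 1920 / 99.740 = 19.25 yr.

19.3 yr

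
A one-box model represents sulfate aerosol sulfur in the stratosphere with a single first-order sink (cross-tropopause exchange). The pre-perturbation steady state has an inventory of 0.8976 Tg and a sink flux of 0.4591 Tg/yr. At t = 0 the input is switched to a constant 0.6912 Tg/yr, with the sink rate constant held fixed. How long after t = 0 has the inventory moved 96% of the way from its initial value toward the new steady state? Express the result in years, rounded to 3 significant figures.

6.29 yr

τ = M₀/F₀ = 0.8976/0.4591 = 1.955 yr.
The remaining gap fraction is e^(−t/τ); 96% covered ⇒ e^(−t/τ) = 0.0400.
t = −τ ln(0.0400) = 1.955 × 3.219 = 6.293 yr.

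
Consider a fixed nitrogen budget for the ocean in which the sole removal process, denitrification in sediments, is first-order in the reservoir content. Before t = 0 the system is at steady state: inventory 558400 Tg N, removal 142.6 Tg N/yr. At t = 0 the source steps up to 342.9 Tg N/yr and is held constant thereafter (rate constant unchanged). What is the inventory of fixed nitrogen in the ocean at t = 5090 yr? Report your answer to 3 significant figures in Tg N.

1.13×10^6 Tg N

Residence time τ = M₀/F₀ = 3916 yr. The eventual steady state is M_∞ = M₀·(F₁/F₀) = 558400 × 342.9/142.6 = 1.3427×10^6 Tg N.
The anomaly ΔM(t) = M(t) − M_∞ decays as ΔM₀·e^(−t/τ) with ΔM₀ = 558400 − 1.3427×10^6 = −784300 Tg N.
At t = 5090 yr, e^(−t/τ) = e^(−1.300) = 0.2726, so ΔM = −213800 Tg N and M = 1.3427×10^6 − 213800 = 1.1290×10^6 Tg N.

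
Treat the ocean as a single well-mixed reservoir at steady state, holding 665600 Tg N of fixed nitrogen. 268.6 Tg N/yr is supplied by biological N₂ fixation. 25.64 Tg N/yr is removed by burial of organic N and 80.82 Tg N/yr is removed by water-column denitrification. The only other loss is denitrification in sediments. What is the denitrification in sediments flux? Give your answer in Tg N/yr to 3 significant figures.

At steady state ΣF_in = ΣF_out.
ΣF_in = 268.60 Tg N/yr.
Denitrification in sediments flux = ΣF_in − (25.64 + 80.82) = 268.60 − 106.5 = 162.1 Tg N/yr.

162 Tg N/yr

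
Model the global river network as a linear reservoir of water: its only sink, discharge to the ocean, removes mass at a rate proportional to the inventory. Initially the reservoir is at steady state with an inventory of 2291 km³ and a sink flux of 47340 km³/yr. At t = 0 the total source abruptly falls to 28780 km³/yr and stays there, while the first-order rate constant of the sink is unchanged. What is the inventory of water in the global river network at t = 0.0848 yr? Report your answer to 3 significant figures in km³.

τ = M₀/F₀ = 2291/47340 = 0.04839 yr; rate constant k = 1/τ.
New steady state M_∞ = F₁/k = F₁·τ = 28780 × 0.04839 = 1392.8 km³.
M(t) = M_∞ + (M₀ − M_∞)·e^(−t/τ); t/τ = 0.0848/0.04839 = 1.752, so e^(−t/τ) = 0.1734.
M(t) = 1392.8 + 898.2 × 0.1734 = 1548.5 km³.

1550 km³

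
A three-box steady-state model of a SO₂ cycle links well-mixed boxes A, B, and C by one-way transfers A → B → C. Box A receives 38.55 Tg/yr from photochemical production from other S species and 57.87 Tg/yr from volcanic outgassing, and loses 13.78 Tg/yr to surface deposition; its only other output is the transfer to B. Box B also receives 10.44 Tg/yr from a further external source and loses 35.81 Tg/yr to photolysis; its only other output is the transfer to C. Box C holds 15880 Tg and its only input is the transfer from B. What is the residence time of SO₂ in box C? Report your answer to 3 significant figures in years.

277 yr

Box A: F(A→B) = (38.55 + 57.87) − 13.78 = 82.640 Tg/yr.
Box B: F(B→C) = (82.640 + 10.44) − 35.81 = 57.270 Tg/yr.
Box C throughput = its input = 57.270 Tg/yr; τ = 15880 / 57.270 = 277.3 yr.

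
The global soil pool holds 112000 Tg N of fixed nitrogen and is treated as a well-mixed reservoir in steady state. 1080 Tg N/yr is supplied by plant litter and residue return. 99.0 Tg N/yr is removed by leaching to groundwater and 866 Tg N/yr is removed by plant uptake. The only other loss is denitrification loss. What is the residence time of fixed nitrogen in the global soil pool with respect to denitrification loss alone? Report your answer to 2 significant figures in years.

970 yr

At steady state ΣF_in = ΣF_out.
ΣF_in = 1080.0 Tg N/yr.
Denitrification loss flux = ΣF_in − (99.0 + 866) = 1080.0 − 965.0 = 115.0 Tg N/yr.
τ = M / F = 112000 / 115.0 = 973.9 yr.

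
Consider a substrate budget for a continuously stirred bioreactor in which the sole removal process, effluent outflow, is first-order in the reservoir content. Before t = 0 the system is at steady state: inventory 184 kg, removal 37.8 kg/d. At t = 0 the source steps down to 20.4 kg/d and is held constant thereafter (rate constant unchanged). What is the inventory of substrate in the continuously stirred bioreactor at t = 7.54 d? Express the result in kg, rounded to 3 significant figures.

The sink rate constant is k = F₀/M₀ = 37.8/184 = 0.2054 d⁻¹.
Solving dM/dt = F₁ − kM with M(0) = M₀ gives M(t) = F₁/k + (M₀ − F₁/k)·e^(−kt).
F₁/k = 20.4/0.2054 = 99.302 kg; kt = 0.2054 × 7.54 = 1.549, e^(−kt) = 0.2125.
M(7.54) = 99.302 + (184 − 99.302) × 0.2125 = 99.302 + 18.00 = 117.30 kg.

117 kg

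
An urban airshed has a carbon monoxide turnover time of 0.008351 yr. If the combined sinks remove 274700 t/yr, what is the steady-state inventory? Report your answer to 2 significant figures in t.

2300 t

τ = M/F ⇒ M = τ × F = 0.008351 × 274700 = 2294 t.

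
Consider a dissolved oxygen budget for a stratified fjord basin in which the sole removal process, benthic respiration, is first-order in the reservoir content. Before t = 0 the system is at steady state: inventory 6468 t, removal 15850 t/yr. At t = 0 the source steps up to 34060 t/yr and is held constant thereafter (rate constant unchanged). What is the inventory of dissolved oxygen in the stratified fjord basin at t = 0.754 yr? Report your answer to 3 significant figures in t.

The sink rate constant is k = F₀/M₀ = 15850/6468 = 2.451 yr⁻¹.
Solving dM/dt = F₁ − kM with M(0) = M₀ gives M(t) = F₁/k + (M₀ − F₁/k)·e^(−kt).
F₁/k = 34060/2.451 = 13899 t; kt = 2.451 × 0.754 = 1.848, e^(−kt) = 0.1576.
M(0.754) = 13899 + (6468 − 13899) × 0.1576 = 13899 − 1171 = 12728 t.

12700 t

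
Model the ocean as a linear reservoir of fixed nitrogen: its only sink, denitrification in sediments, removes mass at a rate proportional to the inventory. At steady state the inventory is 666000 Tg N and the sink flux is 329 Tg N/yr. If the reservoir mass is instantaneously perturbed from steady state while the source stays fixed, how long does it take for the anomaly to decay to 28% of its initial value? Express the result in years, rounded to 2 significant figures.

2600 yr

For a linear reservoir the anomaly decays as exp(−t/τ) with τ = M/F = 666000/329 = 2024 yr.
exp(−t/τ) = 0.28 ⇒ t = −τ ln(0.28) = 2024 × 1.273 = 2577 yr.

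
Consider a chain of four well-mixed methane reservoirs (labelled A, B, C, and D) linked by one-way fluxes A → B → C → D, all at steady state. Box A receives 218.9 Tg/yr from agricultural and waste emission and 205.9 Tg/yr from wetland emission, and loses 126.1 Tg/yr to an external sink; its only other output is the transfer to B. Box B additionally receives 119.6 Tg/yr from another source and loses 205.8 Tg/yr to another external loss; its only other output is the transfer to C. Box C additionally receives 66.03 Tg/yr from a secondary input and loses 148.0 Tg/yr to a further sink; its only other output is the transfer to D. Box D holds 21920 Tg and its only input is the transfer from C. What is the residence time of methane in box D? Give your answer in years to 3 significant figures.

168 yr

Box A: F(A→B) = (218.9 + 205.9) − 126.1 = 298.70 Tg/yr.
Box B: F(B→C) = (298.70 + 119.6) − 205.8 = 212.50 Tg/yr.
Box C: F(C→D) = (212.50 + 66.03) − 148.0 = 130.53 Tg/yr.
Box D throughput = its input = 130.53 Tg/yr; τ = 21920 / 130.53 = 167.9 yr.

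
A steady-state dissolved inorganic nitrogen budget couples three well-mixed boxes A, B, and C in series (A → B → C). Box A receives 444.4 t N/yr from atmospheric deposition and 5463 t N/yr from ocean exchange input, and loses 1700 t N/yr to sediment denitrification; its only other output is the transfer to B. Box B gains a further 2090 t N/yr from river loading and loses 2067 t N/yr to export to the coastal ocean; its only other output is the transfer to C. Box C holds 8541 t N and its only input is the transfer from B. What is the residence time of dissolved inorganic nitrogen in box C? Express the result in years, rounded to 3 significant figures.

Box A: F(A→B) = (444.4 + 5463) − 1700 = 4207.4 t N/yr.
Box B: F(B→C) = (4207.4 + 2090) − 2067 = 4230.4 t N/yr.
Box C throughput = its input = 4230.4 t N/yr; τ = 8541 / 4230.4 = 2.019 yr.

2.02 yr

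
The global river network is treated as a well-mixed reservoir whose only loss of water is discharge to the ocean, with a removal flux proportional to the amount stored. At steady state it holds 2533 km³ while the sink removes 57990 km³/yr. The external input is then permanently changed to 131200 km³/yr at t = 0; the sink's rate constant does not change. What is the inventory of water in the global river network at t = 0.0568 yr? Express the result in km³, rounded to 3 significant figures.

τ = M₀/F₀ = 2533/57990 = 0.04368 yr; rate constant k = 1/τ.
New steady state M_∞ = F₁/k = F₁·τ = 131200 × 0.04368 = 5730.8 km³.
M(t) = M_∞ + (M₀ − M_∞)·e^(−t/τ); t/τ = 0.0568/0.04368 = 1.300, so e^(−t/τ) = 0.2724.
M(t) = 5730.8 − 3198 × 0.2724 = 4859.6 km³.

4860 km³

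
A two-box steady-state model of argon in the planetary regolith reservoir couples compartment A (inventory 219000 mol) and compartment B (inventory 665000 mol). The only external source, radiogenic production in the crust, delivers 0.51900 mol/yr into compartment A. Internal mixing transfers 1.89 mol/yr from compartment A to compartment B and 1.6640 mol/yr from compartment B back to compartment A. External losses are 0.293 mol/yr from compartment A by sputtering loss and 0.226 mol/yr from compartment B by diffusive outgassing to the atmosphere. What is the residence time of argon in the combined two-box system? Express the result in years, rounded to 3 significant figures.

Treat the two boxes together as one reservoir: the mixing fluxes between them are internal recycling, so τ = ΣM / Σ(external losses).
M_total = 219000 + 665000 = 884000 mol.
ΣF_external_out = 0.293 + 0.226 = 0.51900 mol/yr.
τ = M_total / ΣF_ext = 884000 / 0.51900 = 1.703×10^6 yr.

1.70×10^6 yr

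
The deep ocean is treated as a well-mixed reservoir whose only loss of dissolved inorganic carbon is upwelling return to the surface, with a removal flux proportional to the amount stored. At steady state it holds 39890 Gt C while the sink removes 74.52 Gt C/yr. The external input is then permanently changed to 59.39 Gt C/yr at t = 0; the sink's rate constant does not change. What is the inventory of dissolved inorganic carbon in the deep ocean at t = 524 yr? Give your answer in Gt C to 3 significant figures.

34800 Gt C

τ = M₀/F₀ = 39890/74.52 = 535.3 yr; rate constant k = 1/τ.
New steady state M_∞ = F₁/k = F₁·τ = 59.39 × 535.3 = 31791 Gt C.
M(t) = M_∞ + (M₀ − M_∞)·e^(−t/τ); t/τ = 524/535.3 = 0.9789, so e^(−t/τ) = 0.3757.
M(t) = 31791 + 8099 × 0.3757 = 34834 Gt C.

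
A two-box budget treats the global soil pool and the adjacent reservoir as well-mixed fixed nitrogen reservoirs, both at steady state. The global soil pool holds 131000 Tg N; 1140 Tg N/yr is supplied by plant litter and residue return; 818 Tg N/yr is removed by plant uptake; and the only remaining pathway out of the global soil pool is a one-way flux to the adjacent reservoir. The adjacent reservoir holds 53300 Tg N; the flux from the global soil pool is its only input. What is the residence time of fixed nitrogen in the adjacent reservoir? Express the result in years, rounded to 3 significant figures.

166 yr

Balance the global soil pool: ΣF_in = 1140.0 Tg N/yr.
Flux to the adjacent reservoir = ΣF_in − (818) = 322.00 Tg N/yr.
At steady state the output of the adjacent reservoir equals its input, 322.00 Tg N/yr.
τ = M / F = 53300 / 322.00 = 165.5 yr.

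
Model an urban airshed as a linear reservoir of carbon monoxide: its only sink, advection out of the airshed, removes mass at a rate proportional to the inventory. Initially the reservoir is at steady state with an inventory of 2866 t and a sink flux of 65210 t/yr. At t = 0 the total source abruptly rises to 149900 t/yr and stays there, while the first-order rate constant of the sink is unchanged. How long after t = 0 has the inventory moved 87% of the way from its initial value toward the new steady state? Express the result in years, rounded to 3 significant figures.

τ = M₀/F₀ = 2866/65210 = 0.04395 yr.
The remaining gap fraction is e^(−t/τ); 87% covered ⇒ e^(−t/τ) = 0.130.
t = −τ ln(0.130) = 0.04395 × 2.040 = 0.08967 yr.

0.0897 yr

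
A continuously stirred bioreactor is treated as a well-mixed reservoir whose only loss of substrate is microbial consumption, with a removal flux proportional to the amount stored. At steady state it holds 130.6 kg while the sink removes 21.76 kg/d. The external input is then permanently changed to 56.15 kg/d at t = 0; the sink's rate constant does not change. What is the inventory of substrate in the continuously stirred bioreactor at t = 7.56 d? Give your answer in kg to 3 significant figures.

278 kg

Residence time τ = M₀/F₀ = 6.002 d. The eventual steady state is M_∞ = M₀·(F₁/F₀) = 130.6 × 56.15/21.76 = 337.00 kg.
The anomaly ΔM(t) = M(t) − M_∞ decays as ΔM₀·e^(−t/τ) with ΔM₀ = 130.6 − 337.00 = −206.4 kg.
At t = 7.56 d, e^(−t/τ) = e^(−1.260) = 0.2838, so ΔM = −58.57 kg and M = 337.00 − 58.57 = 278.43 kg.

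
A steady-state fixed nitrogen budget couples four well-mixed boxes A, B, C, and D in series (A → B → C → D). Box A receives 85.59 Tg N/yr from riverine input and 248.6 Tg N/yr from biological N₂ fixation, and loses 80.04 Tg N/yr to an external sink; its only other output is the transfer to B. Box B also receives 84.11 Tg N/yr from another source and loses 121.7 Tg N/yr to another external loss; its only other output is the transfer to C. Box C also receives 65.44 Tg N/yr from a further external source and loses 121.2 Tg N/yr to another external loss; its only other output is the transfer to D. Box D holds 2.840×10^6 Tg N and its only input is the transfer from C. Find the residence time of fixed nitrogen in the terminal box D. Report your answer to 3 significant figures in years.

17700 yr

Box A: F(A→B) = (85.59 + 248.6) − 80.04 = 254.15 Tg N/yr.
Box B: F(B→C) = (254.15 + 84.11) − 121.7 = 216.56 Tg N/yr.
Box C: F(C→D) = (216.56 + 65.44) − 121.2 = 160.80 Tg N/yr.
Box D throughput = its input = 160.80 Tg N/yr; τ = 2.840×10^6 / 160.80 = 17660 yr.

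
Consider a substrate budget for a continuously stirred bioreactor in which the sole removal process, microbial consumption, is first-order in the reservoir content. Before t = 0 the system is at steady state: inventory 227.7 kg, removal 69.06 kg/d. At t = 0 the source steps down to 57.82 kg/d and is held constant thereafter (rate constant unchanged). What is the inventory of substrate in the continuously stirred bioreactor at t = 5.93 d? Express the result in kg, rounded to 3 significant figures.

197 kg

τ = M₀/F₀ = 227.7/69.06 = 3.297 d; rate constant k = 1/τ.
New steady state M_∞ = F₁/k = F₁·τ = 57.82 × 3.297 = 190.64 kg.
M(t) = M_∞ + (M₀ − M_∞)·e^(−t/τ); t/τ = 5.93/3.297 = 1.799, so e^(−t/τ) = 0.1655.
M(t) = 190.64 + 37.06 × 0.1655 = 196.78 kg.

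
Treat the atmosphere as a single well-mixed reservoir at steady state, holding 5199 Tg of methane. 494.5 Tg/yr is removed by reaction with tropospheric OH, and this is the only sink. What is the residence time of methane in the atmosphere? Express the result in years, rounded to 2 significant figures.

τ = M / F = 5199 / 494.5 = 10.51 yr.

11 yr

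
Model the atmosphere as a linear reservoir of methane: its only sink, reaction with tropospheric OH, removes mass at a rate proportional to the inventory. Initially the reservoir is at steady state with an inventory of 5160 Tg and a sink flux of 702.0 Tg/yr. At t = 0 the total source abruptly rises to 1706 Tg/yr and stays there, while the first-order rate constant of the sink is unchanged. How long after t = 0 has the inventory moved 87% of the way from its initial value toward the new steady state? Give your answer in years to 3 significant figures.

15.0 yr

τ = M₀/F₀ = 5160/702.0 = 7.350 yr.
The remaining gap fraction is e^(−t/τ); 87% covered ⇒ e^(−t/τ) = 0.130.
t = −τ ln(0.130) = 7.350 × 2.040 = 15.00 yr.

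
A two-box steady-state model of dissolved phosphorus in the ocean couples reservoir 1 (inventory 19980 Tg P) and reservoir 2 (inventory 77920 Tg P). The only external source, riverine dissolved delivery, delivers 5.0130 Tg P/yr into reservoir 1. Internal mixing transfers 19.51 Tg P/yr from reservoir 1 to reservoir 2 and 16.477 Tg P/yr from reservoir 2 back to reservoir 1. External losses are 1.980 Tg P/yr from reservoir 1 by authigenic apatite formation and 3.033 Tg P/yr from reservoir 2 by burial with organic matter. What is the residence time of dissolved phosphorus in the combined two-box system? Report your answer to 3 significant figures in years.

Treat the two boxes together as one reservoir: the mixing fluxes between them are internal recycling, so τ = ΣM / Σ(external losses).
M_total = 19980 + 77920 = 97900 Tg P.
ΣF_external_out = 1.980 + 3.033 = 5.0130 Tg P/yr.
τ = M_total / ΣF_ext = 97900 / 5.0130 = 19530 yr.

19500 yr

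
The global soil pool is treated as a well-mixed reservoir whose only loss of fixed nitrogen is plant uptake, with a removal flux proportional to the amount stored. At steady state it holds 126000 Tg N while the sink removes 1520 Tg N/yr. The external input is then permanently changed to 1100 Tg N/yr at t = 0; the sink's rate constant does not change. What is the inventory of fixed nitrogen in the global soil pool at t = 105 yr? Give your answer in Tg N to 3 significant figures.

101000 Tg N

The sink rate constant is k = F₀/M₀ = 1520/126000 = 0.01206 yr⁻¹.
Solving dM/dt = F₁ − kM with M(0) = M₀ gives M(t) = F₁/k + (M₀ − F₁/k)·e^(−kt).
F₁/k = 1100/0.01206 = 91184 Tg N; kt = 0.01206 × 105 = 1.267, e^(−kt) = 0.2818.
M(105) = 91184 + (126000 − 91184) × 0.2818 = 91184 + 9810 = 100990 Tg N.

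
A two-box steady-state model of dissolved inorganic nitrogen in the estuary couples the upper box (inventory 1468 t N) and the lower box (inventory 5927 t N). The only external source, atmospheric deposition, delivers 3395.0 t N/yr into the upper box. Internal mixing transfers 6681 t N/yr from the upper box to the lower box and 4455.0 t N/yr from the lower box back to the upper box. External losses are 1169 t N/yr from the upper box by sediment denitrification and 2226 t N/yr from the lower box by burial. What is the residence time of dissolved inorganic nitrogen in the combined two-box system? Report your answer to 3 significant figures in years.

Treat the two boxes together as one reservoir: the mixing fluxes between them are internal recycling, so τ = ΣM / Σ(external losses).
M_total = 1468 + 5927 = 7395.0 t N.
ΣF_external_out = 1169 + 2226 = 3395.0 t N/yr.
τ = M_total / ΣF_ext = 7395.0 / 3395.0 = 2.178 yr.

2.18 yr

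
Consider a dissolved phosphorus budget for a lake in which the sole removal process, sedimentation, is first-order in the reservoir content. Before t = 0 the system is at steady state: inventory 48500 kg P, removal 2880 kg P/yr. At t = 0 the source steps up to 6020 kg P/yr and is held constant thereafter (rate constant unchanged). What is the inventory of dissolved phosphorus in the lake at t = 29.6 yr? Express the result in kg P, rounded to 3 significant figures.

92300 kg P

Residence time τ = M₀/F₀ = 16.84 yr. The eventual steady state is M_∞ = M₀·(F₁/F₀) = 48500 × 6020/2880 = 101380 kg P.
The anomaly ΔM(t) = M(t) − M_∞ decays as ΔM₀·e^(−t/τ) with ΔM₀ = 48500 − 101380 = −52880 kg P.
At t = 29.6 yr, e^(−t/τ) = e^(−1.758) = 0.1724, so ΔM = −9119 kg P and M = 101380 − 9119 = 92260 kg P.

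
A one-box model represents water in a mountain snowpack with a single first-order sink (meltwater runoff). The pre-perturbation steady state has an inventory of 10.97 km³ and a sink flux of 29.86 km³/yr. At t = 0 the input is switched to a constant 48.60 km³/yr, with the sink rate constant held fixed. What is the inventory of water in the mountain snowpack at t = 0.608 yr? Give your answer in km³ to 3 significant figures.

16.5 km³

Residence time τ = M₀/F₀ = 0.3674 yr. The eventual steady state is M_∞ = M₀·(F₁/F₀) = 10.97 × 48.60/29.86 = 17.855 km³.
The anomaly ΔM(t) = M(t) − M_∞ decays as ΔM₀·e^(−t/τ) with ΔM₀ = 10.97 − 17.855 = −6.885 km³.
At t = 0.608 yr, e^(−t/τ) = e^(−1.655) = 0.1911, so ΔM = −1.316 km³ and M = 17.855 − 1.316 = 16.539 km³.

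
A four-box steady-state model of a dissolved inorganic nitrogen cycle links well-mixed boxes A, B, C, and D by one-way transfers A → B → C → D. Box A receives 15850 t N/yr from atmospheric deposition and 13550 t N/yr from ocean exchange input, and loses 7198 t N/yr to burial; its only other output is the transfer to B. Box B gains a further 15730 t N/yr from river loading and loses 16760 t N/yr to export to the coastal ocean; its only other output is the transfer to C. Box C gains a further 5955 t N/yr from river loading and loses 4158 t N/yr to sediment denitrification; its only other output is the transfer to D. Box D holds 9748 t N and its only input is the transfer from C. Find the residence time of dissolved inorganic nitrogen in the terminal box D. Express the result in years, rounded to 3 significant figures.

0.424 yr

Box A: F(A→B) = (15850 + 13550) − 7198 = 22202 t N/yr.
Box B: F(B→C) = (22202 + 15730) − 16760 = 21172 t N/yr.
Box C: F(C→D) = (21172 + 5955) − 4158 = 22969 t N/yr.
Box D throughput = its input = 22969 t N/yr; τ = 9748 / 22969 = 0.4244 yr.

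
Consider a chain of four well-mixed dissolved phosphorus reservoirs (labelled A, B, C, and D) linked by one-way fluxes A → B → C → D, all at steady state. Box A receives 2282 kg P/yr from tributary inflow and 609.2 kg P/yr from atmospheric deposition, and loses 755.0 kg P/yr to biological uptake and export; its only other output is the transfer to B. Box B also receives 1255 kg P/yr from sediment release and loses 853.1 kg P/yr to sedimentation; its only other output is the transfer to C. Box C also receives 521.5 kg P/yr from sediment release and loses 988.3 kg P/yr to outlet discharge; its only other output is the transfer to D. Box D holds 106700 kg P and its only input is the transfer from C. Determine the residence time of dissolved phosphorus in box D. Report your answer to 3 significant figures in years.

Box A: F(A→B) = (2282 + 609.2) − 755.0 = 2136.2 kg P/yr.
Box B: F(B→C) = (2136.2 + 1255) − 853.1 = 2538.1 kg P/yr.
Box C: F(C→D) = (2538.1 + 521.5) − 988.3 = 2071.3 kg P/yr.
Box D throughput = its input = 2071.3 kg P/yr; τ = 106700 / 2071.3 = 51.51 yr.

51.5 yr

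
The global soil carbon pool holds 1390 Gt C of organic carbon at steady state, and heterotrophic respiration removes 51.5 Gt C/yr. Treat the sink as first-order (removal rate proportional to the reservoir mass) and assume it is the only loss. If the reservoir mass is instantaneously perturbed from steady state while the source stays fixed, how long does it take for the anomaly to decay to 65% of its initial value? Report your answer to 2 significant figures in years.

12 yr

For a linear reservoir the anomaly decays as exp(−t/τ) with τ = M/F = 1390/51.5 = 26.99 yr.
exp(−t/τ) = 0.65 ⇒ t = −τ ln(0.65) = 26.99 × 0.4308 = 11.63 yr.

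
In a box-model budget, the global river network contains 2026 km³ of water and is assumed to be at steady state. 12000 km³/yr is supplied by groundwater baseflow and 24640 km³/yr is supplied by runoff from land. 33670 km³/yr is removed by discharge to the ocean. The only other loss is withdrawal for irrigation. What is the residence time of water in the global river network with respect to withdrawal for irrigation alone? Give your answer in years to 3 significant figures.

0.682 yr

At steady state ΣF_in = ΣF_out.
ΣF_in = 12000 + 24640 = 36640 km³/yr.
Withdrawal for irrigation flux = ΣF_in − (33670) = 36640 − 33670 = 2970 km³/yr.
τ = M / F = 2026 / 2970 = 0.6822 yr.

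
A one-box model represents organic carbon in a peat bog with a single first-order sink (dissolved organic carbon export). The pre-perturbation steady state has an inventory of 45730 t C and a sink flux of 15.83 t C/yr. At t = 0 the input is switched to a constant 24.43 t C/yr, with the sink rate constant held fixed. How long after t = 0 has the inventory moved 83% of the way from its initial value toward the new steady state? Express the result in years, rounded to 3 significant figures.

τ = M₀/F₀ = 45730/15.83 = 2889 yr.
The remaining gap fraction is e^(−t/τ); 83% covered ⇒ e^(−t/τ) = 0.170.
t = −τ ln(0.170) = 2889 × 1.772 = 5119 yr.

5120 yr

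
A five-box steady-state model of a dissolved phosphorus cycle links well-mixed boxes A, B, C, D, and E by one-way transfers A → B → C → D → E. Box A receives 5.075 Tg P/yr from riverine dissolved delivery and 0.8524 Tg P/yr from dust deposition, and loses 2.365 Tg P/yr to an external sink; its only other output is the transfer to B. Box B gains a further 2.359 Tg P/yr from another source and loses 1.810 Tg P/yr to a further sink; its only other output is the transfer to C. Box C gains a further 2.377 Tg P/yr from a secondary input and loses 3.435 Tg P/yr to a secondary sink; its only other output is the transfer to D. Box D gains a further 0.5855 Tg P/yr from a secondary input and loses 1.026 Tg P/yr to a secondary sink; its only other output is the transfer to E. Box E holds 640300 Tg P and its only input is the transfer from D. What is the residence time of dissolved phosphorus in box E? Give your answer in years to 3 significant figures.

245000 yr

Box A: F(A→B) = (5.075 + 0.8524) − 2.365 = 3.5624 Tg P/yr.
Box B: F(B→C) = (3.5624 + 2.359) − 1.810 = 4.1114 Tg P/yr.
Box C: F(C→D) = (4.1114 + 2.377) − 3.435 = 3.0534 Tg P/yr.
Box D: F(D→E) = (3.0534 + 0.5855) − 1.026 = 2.6129 Tg P/yr.
Box E throughput = its input = 2.6129 Tg P/yr; τ = 640300 / 2.6129 = 245100 yr.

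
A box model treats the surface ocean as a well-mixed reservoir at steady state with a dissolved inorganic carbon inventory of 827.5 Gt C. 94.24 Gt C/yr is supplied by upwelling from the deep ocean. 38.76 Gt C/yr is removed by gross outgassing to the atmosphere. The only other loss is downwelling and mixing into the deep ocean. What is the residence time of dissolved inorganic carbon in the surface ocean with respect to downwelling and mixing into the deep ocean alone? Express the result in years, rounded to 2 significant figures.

At steady state ΣF_in = ΣF_out.
ΣF_in = 94.240 Gt C/yr.
Downwelling and mixing into the deep ocean flux = ΣF_in − (38.76) = 94.240 − 38.76 = 55.48 Gt C/yr.
τ = M / F = 827.5 / 55.48 = 14.92 yr.

15 yr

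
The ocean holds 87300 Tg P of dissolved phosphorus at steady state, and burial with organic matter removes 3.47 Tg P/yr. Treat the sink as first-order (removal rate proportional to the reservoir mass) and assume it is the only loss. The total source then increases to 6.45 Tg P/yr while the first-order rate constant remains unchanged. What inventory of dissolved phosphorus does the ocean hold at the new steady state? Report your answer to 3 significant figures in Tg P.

Rate constant k = F/M = 3.47 / 87300 = 3.975×10^-5 yr⁻¹.
At the new steady state, source = k·M_new ⇒ M_new = 6.45 / 3.975×10^-5 = 162300 Tg P.
(Equivalently M_new = M × F_new/F_old = 87300 × 6.45/3.47.)

162000 Tg P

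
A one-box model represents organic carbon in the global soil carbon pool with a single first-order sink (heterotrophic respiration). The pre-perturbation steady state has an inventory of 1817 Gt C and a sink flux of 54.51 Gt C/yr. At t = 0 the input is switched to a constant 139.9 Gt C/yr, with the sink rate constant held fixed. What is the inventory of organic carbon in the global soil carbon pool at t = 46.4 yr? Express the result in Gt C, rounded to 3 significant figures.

Residence time τ = M₀/F₀ = 33.33 yr. The eventual steady state is M_∞ = M₀·(F₁/F₀) = 1817 × 139.9/54.51 = 4663.3 Gt C.
The anomaly ΔM(t) = M(t) − M_∞ decays as ΔM₀·e^(−t/τ) with ΔM₀ = 1817 − 4663.3 = −2846 Gt C.
At t = 46.4 yr, e^(−t/τ) = e^(−1.392) = 0.2486, so ΔM = −707.5 Gt C and M = 4663.3 − 707.5 = 3955.8 Gt C.

3960 Gt C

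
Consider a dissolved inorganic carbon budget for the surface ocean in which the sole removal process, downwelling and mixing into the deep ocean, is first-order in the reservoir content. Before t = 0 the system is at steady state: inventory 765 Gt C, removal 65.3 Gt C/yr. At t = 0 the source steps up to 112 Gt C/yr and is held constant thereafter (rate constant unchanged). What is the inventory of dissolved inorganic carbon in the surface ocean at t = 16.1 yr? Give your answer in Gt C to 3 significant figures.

1170 Gt C

τ = M₀/F₀ = 765/65.3 = 11.72 yr; rate constant k = 1/τ.
New steady state M_∞ = F₁/k = F₁·τ = 112 × 11.72 = 1312.1 Gt C.
M(t) = M_∞ + (M₀ − M_∞)·e^(−t/τ); t/τ = 16.1/11.72 = 1.374, so e^(−t/τ) = 0.2530.
M(t) = 1312.1 − 547.1 × 0.2530 = 1173.7 Gt C.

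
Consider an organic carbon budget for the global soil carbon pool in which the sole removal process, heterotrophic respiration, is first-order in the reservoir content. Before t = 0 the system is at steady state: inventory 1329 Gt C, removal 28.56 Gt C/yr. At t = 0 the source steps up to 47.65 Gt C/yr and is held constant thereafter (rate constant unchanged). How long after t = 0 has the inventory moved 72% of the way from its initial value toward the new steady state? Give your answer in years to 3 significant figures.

τ = M₀/F₀ = 1329/28.56 = 46.53 yr.
The remaining gap fraction is e^(−t/τ); 72% covered ⇒ e^(−t/τ) = 0.280.
t = −τ ln(0.280) = 46.53 × 1.273 = 59.24 yr.

59.2 yr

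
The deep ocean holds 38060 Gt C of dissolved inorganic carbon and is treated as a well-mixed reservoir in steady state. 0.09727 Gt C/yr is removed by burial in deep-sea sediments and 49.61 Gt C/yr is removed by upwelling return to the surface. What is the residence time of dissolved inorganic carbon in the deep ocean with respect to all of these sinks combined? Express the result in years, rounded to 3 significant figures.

Total removal flux = 0.09727 + 49.61 = 49.707 Gt C/yr.
τ = M / ΣF_out = 38060 / 49.707 = 765.7 yr.

766 yr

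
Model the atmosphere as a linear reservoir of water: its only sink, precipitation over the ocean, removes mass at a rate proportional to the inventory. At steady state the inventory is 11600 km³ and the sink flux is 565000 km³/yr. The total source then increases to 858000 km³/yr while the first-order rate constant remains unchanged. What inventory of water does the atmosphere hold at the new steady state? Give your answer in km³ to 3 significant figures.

Rate constant k = F/M = 565000 / 11600 = 48.71 yr⁻¹.
At the new steady state, source = k·M_new ⇒ M_new = 858000 / 48.71 = 17620 km³.
(Equivalently M_new = M × F_new/F_old = 11600 × 858000/565000.)

17600 km³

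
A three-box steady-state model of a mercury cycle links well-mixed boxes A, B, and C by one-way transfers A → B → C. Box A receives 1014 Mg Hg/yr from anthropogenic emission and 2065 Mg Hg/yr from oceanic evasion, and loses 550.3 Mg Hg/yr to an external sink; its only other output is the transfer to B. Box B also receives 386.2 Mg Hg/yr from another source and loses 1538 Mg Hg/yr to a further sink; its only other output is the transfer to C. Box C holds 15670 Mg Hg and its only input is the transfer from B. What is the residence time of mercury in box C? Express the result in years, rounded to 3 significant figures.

11.4 yr

Box A: F(A→B) = (1014 + 2065) − 550.3 = 2528.7 Mg Hg/yr.
Box B: F(B→C) = (2528.7 + 386.2) − 1538 = 1376.9 Mg Hg/yr.
Box C throughput = its input = 1376.9 Mg Hg/yr; τ = 15670 / 1376.9 = 11.38 yr.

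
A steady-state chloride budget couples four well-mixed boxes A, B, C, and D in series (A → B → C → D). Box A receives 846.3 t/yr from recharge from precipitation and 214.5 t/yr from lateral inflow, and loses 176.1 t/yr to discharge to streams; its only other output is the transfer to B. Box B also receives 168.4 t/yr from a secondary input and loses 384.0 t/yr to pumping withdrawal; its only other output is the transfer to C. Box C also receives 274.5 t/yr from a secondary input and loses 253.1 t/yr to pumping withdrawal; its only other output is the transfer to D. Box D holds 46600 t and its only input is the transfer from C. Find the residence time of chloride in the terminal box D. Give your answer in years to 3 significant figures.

67.5 yr

Box A: F(A→B) = (846.3 + 214.5) − 176.1 = 884.70 t/yr.
Box B: F(B→C) = (884.70 + 168.4) − 384.0 = 669.10 t/yr.
Box C: F(C→D) = (669.10 + 274.5) − 253.1 = 690.50 t/yr.
Box D throughput = its input = 690.50 t/yr; τ = 46600 / 690.50 = 67.49 yr.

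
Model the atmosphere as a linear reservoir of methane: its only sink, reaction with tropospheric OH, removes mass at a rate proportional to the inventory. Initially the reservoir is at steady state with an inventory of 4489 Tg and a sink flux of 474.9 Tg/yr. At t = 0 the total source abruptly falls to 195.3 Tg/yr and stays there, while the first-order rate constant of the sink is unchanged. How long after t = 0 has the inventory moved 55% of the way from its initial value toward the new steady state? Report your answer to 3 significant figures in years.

τ = M₀/F₀ = 4489/474.9 = 9.453 yr.
The remaining gap fraction is e^(−t/τ); 55% covered ⇒ e^(−t/τ) = 0.450.
t = −τ ln(0.450) = 9.453 × 0.7985 = 7.548 yr.

7.55 yr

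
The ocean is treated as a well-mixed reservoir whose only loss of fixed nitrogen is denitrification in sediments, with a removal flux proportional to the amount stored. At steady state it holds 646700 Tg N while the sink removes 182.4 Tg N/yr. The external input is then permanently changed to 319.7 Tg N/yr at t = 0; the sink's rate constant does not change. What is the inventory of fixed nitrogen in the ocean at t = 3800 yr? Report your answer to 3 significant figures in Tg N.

967000 Tg N

τ = M₀/F₀ = 646700/182.4 = 3546 yr; rate constant k = 1/τ.
New steady state M_∞ = F₁/k = F₁·τ = 319.7 × 3546 = 1.1335×10^6 Tg N.
M(t) = M_∞ + (M₀ − M_∞)·e^(−t/τ); t/τ = 3800/3546 = 1.072, so e^(−t/τ) = 0.3424.
M(t) = 1.1335×10^6 − 486800 × 0.3424 = 966820 Tg N.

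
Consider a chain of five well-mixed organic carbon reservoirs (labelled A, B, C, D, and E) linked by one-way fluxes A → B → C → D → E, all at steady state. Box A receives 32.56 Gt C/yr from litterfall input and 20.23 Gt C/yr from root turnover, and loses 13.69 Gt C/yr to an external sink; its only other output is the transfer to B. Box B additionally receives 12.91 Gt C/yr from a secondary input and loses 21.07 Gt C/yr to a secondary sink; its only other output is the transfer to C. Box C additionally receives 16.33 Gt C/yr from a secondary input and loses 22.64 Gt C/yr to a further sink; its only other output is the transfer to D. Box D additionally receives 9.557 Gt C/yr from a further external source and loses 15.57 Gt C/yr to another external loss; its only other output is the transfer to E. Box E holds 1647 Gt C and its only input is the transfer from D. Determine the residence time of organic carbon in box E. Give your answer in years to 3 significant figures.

88.5 yr

Box A: F(A→B) = (32.56 + 20.23) − 13.69 = 39.100 Gt C/yr.
Box B: F(B→C) = (39.100 + 12.91) − 21.07 = 30.940 Gt C/yr.
Box C: F(C→D) = (30.940 + 16.33) − 22.64 = 24.630 Gt C/yr.
Box D: F(D→E) = (24.630 + 9.557) − 15.57 = 18.617 Gt C/yr.
Box E throughput = its input = 18.617 Gt C/yr; τ = 1647 / 18.617 = 88.47 yr.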